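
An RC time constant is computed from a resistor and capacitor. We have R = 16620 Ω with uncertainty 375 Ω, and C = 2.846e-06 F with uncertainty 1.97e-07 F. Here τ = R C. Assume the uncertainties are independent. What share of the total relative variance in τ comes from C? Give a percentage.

90.4%

(δτ/τ)² = (1·δR/R)² + (1·δC/C)²
  R term: (1×0.0226)² = 0.000509
  C term: (1×0.0692)² = 0.00479
Total = 0.00530. Share from C = 0.00479/0.00530 = 0.904.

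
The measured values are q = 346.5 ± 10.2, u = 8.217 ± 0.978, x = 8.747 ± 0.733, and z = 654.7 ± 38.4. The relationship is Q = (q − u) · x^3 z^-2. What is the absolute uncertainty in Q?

0.147

Let w = q − u = 338.3. δw = √(δq² + δu²) = √(104 + 0.956) = 10.2, so δw/w = 0.0303.
Q is then a monomial in w, x, z:
δQ/Q = √((δw/w)² + (3·δx/x)² + (-2·δz/z)²) = √(0.000918 + 0.0632 + 0.0138) = 0.279
Q = 0.5282, so δQ = 0.279 × 0.5282 = 0.147.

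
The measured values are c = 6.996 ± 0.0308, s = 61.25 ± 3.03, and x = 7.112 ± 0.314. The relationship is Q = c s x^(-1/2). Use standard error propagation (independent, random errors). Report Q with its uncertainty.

160.7 ± 8.73

For a monomial Q ∝ c, s, x^(-1/2), fractional errors add in quadrature:
  (1·δc/c)² = (1×0.00440)² = 1.94e-05;  (1·δs/s)² = (1×0.0495)² = 0.00245;  (−½·δx/x)² = (-0.5×0.0442)² = 0.000487
δQ/Q = √(0.00295) = 0.0544
Q = 160.7, so δQ = 0.0544 × 160.7 = 8.73.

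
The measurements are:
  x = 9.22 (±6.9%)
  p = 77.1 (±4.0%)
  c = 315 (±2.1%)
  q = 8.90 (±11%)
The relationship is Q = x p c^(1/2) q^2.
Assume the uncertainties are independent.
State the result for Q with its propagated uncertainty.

(9.99 ± 2.34) × 10^5

Each factor contributes (exponent × relative error)² to (δQ/Q)²:
  (1·δx/x)² = (1×0.0690)² = 0.00476;  (1·δp/p)² = (1×0.0400)² = 0.00160;  (½·δc/c)² = (0.5×0.0210)² = 0.000110;  (2·δq/q)² = (2×0.110)² = 0.0484
δQ/Q = √(0.0549) = 0.234
Q = 9.99e+05, so δQ = 0.234 × 9.99e+05 = 2.34e+05.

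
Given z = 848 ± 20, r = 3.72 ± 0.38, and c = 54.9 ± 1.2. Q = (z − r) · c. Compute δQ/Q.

0.0322

Let u = z − r = 844. δu = √(δz² + δr²) = √(400 + 0.144) = 20.0, so δu/u = 0.0237.
Q is then a monomial in u, c:
δQ/Q = √((δu/u)² + (1·δc/c)²) = √(0.000561 + 0.000478) = 0.0322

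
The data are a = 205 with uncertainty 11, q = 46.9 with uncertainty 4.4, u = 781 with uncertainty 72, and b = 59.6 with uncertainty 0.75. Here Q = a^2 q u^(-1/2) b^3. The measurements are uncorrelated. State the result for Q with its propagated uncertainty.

(1.49 ± 0.231) × 10^10

Since Q is a product/quotient, work with relative uncertainties:
  (2·δa/a)² = (2×0.0537)² = 0.0115;  (1·δq/q)² = (1×0.0938)² = 0.00880;  (−½·δu/u)² = (-0.5×0.0922)² = 0.00212;  (3·δb/b)² = (3×0.0126)² = 0.00143
δQ/Q = √(0.0239) = 0.154
Q = 1.49e+10, so δQ = 0.154 × 1.49e+10 = 2.31e+09.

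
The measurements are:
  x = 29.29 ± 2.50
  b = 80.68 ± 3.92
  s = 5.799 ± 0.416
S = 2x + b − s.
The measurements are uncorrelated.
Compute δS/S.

Sums and differences: (δS)² = Σ (cᵢ δxᵢ)².
  (2·δx)² = 25.0;  (δb)² = 15.4;  (δs)² = 0.173
δS = √(40.5) = 6.37
S = 133.5, so δS/S = 6.37/133.5 = 0.0477.

0.0477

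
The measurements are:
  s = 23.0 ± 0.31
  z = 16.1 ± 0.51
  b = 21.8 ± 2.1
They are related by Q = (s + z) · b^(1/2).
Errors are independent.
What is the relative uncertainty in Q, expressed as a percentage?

Let u = s + z = 39.1. δu = √(δs² + δz²) = √(0.0961 + 0.260) = 0.597, so δu/u = 0.0153.
Q is then a monomial in u, b:
δQ/Q = √((δu/u)² + (½·δb/b)²) = √(0.000233 + 0.00232) = 0.0505

5.05%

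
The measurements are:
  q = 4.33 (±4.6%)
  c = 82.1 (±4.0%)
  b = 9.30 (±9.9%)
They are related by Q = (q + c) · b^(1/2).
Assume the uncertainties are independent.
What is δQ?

Let u = q + c = 86.4. δu = √(δq² + δc²) = √(0.0397 + 10.8) = 3.29, so δu/u = 0.0381.
Q is then a monomial in u, b:
δQ/Q = √((δu/u)² + (½·δb/b)²) = √(0.00145 + 0.00245) = 0.0624
Q = 264, so δQ = 0.0624 × 264 = 16.5.

16.5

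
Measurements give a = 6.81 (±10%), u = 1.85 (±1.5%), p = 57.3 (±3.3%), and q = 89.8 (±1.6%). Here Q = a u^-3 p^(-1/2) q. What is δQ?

1.43

For a monomial Q ∝ a, u^-3, p^(-1/2), q, fractional errors add in quadrature:
  (1·δa/a)² = (1×0.100)² = 0.0100;  (-3·δu/u)² = (-3×0.0150)² = 0.00202;  (−½·δp/p)² = (-0.5×0.0330)² = 0.000272;  (1·δq/q)² = (1×0.0160)² = 0.000256
δQ/Q = √(0.0126) = 0.112
Q = 12.8, so δQ = 0.112 × 12.8 = 1.43.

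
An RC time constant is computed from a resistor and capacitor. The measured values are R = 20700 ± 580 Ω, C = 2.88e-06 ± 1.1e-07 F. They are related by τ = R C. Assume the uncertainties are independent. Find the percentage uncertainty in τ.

4.74%

τ is a product of powers, so relative uncertainties combine in quadrature:
  (1·δR/R)² = (1×0.0280)² = 0.000785;  (1·δC/C)² = (1×0.0382)² = 0.00146
δτ/τ = √(0.00224) = 0.0474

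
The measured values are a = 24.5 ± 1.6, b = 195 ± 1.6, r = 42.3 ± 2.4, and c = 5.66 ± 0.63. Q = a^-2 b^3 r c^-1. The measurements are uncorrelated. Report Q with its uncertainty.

For a monomial Q ∝ a^-2, b^3, r, c^-1, fractional errors add in quadrature:
  (-2·δa/a)² = (-2×0.0653)² = 0.0171;  (3·δb/b)² = (3×0.00821)² = 0.000606;  (1·δr/r)² = (1×0.0567)² = 0.00322;  (-1·δc/c)² = (-1×0.111)² = 0.0124
δQ/Q = √(0.0333) = 0.182
Q = 92300, so δQ = 0.182 × 92300 = 16800.

92300 ± 16800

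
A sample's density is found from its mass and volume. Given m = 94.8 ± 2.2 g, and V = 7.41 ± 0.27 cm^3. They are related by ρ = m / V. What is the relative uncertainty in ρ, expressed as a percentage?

4.32%

Products/powers → add relative errors in quadrature, weighted by exponent:
  (1·δm/m)² = (1×0.0232)² = 0.000539;  (-1·δV/V)² = (-1×0.0364)² = 0.00133
δρ/ρ = √(0.00187) = 0.0432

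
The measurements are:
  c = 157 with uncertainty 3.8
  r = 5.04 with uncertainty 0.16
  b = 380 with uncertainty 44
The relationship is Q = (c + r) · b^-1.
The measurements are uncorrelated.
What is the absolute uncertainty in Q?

0.0504

Let u = c + r = 162. δu = √(δc² + δr²) = √(14.4 + 0.0256) = 3.80, so δu/u = 0.0235.
Q is then a monomial in u, b:
δQ/Q = √((δu/u)² + (-1·δb/b)²) = √(0.000551 + 0.0134) = 0.118
Q = 0.426, so δQ = 0.118 × 0.426 = 0.0504.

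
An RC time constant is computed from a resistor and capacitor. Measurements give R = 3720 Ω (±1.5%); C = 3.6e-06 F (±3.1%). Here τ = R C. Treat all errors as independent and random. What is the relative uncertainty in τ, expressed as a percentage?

For a monomial τ ∝ R, C, fractional errors add in quadrature:
  (1·δR/R)² = (1×0.0150)² = 0.000225;  (1·δC/C)² = (1×0.0310)² = 0.000961
δτ/τ = √(0.00119) = 0.0344

3.44%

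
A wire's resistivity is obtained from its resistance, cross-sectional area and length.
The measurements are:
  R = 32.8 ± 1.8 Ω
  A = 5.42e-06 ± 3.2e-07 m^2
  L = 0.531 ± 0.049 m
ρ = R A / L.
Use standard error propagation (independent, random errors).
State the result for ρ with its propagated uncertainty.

Since ρ is a product/quotient, work with relative uncertainties:
  (1·δR/R)² = (1×0.0549)² = 0.00301;  (1·δA/A)² = (1×0.0590)² = 0.00349;  (-1·δL/L)² = (-1×0.0923)² = 0.00852
δρ/ρ = √(0.0150) = 0.123
ρ = 0.000335 Ω·m, so δρ = 0.123 × 0.000335 = 4.1e-05 Ω·m.

(3.35 ± 0.410) × 10^-4 Ω·m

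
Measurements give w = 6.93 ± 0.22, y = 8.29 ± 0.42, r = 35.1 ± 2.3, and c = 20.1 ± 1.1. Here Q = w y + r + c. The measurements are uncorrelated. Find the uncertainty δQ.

Let p = w·y = 57.4. δp/p = √((1·δw/w)² + (1·δy/y)²) = √(0.00101 + 0.00257) = 0.0598, so δp = 3.43.
Q = p + r + c: δQ = √(δp² + δr² + δc²) = √(11.8 + 5.29 + 1.21) = 4.28

4.28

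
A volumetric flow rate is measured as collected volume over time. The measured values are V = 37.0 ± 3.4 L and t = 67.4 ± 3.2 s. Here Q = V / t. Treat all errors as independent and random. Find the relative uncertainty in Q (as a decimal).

0.103

Relative error in a monomial: (δQ/Q)² = Σ (nᵢ · δxᵢ/xᵢ)².
  (1·δV/V)² = (1×0.0919)² = 0.00844;  (-1·δt/t)² = (-1×0.0475)² = 0.00225
δQ/Q = √(0.0107) = 0.103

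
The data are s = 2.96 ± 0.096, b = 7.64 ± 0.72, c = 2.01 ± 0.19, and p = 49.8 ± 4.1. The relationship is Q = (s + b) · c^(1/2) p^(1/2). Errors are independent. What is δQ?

Let u = s + b = 10.6. δu = √(δs² + δb²) = √(0.00922 + 0.518) = 0.726, so δu/u = 0.0685.
Q is then a monomial in u, c, p:
δQ/Q = √((δu/u)² + (½·δc/c)² + (½·δp/p)²) = √(0.00470 + 0.00223 + 0.00169) = 0.0929
Q = 106, so δQ = 0.0929 × 106 = 9.85.

9.85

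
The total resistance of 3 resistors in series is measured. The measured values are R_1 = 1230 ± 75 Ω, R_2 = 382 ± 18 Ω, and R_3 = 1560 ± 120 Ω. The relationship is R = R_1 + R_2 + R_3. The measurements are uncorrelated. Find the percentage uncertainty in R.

For a sum/difference, combine absolute errors in quadrature:
  (δR_1)² = 5620;  (δR_2)² = 324;  (δR_3)² = 14400
δR = √(20300) = 143 Ω
R = 3170 Ω, so δR/R = 143/3170 = 0.0450.

4.50%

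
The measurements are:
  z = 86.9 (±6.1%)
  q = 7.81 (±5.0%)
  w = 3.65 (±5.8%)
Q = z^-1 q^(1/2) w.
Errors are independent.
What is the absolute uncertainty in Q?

0.0103

Relative error in a monomial: (δQ/Q)² = Σ (nᵢ · δxᵢ/xᵢ)².
  (-1·δz/z)² = (-1×0.0610)² = 0.00372;  (½·δq/q)² = (0.5×0.0500)² = 0.000625;  (1·δw/w)² = (1×0.0580)² = 0.00336
δQ/Q = √(0.00771) = 0.0878
Q = 0.117, so δQ = 0.0878 × 0.117 = 0.0103.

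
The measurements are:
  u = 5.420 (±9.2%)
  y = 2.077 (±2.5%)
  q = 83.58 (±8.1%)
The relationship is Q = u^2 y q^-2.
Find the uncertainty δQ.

0.00215

For a monomial Q ∝ u^2, y, q^-2, fractional errors add in quadrature:
  (2·δu/u)² = (2×0.0920)² = 0.0339;  (1·δy/y)² = (1×0.0250)² = 0.000625;  (-2·δq/q)² = (-2×0.0810)² = 0.0262
δQ/Q = √(0.0607) = 0.246
Q = 0.008734, so δQ = 0.246 × 0.008734 = 0.00215.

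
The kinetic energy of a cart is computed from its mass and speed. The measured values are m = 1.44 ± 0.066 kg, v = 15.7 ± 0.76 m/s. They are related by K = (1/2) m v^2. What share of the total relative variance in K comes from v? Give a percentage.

(δK/K)² = (1·δm/m)² + (2·δv/v)²
  m term: (1×0.0458)² = 0.00210
  v term: (2×0.0484)² = 0.00937
Total = 0.0115. Share from v = 0.00937/0.0115 = 0.817.

81.7%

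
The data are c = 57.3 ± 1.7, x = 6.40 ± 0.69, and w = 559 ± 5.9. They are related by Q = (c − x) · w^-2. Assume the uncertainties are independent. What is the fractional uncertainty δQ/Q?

0.0418

Let u = c − x = 50.9. δu = √(δc² + δx²) = √(2.89 + 0.476) = 1.83, so δu/u = 0.0360.
Q is then a monomial in u, w:
δQ/Q = √((δu/u)² + (-2·δw/w)²) = √(0.00130 + 0.000446) = 0.0418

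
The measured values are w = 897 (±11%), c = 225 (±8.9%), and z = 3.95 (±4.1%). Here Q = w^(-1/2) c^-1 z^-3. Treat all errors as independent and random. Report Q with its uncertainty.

(2.41 ± 0.389) × 10^-6

Since Q is a product/quotient, work with relative uncertainties:
  (−½·δw/w)² = (-0.5×0.110)² = 0.00302;  (-1·δc/c)² = (-1×0.0890)² = 0.00792;  (-3·δz/z)² = (-3×0.0410)² = 0.0151
δQ/Q = √(0.0261) = 0.161
Q = 2.41e-06, so δQ = 0.161 × 2.41e-06 = 3.89e-07.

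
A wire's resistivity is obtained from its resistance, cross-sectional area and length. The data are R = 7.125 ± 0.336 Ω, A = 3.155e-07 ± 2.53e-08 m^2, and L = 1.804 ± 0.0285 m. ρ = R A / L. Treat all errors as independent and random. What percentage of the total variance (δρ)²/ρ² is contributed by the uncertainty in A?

(δρ/ρ)² = (1·δR/R)² + (1·δA/A)² + (-1·δL/L)²
  R term: (1×0.0472)² = 0.00222
  A term: (1×0.0802)² = 0.00643
  L term: (-1×0.0158)² = 0.000250
Total = 0.00890. Share from A = 0.00643/0.00890 = 0.722.

72.2%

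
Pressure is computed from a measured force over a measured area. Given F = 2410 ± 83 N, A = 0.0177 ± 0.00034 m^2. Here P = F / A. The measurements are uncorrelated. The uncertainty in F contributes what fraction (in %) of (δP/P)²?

(δP/P)² = (1·δF/F)² + (-1·δA/A)²
  F term: (1×0.0344)² = 0.00119
  A term: (-1×0.0192)² = 0.000369
Total = 0.00156. Share from F = 0.00119/0.00156 = 0.763.

76.3%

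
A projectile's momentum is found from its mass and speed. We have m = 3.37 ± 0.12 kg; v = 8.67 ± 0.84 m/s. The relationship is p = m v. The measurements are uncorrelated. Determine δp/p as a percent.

10.3%

Products/powers → add relative errors in quadrature, weighted by exponent:
  (1·δm/m)² = (1×0.0356)² = 0.00127;  (1·δv/v)² = (1×0.0969)² = 0.00939
δp/p = √(0.0107) = 0.103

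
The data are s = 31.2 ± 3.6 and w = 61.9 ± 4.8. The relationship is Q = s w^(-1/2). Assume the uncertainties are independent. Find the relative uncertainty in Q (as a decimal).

0.122

Products/powers → add relative errors in quadrature, weighted by exponent:
  (1·δs/s)² = (1×0.115)² = 0.0133;  (−½·δw/w)² = (-0.5×0.0775)² = 0.00150
δQ/Q = √(0.0148) = 0.122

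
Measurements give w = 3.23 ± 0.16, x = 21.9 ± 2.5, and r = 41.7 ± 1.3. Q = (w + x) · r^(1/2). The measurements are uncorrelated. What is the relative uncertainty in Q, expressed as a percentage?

10.1%

Let u = w + x = 25.1. δu = √(δw² + δx²) = √(0.0256 + 6.25) = 2.51, so δu/u = 0.0997.
Q is then a monomial in u, r:
δQ/Q = √((δu/u)² + (½·δr/r)²) = √(0.00994 + 0.000243) = 0.101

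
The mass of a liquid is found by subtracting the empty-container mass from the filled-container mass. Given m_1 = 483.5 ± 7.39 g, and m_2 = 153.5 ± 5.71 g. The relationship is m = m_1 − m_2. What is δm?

9.34 g

For a sum/difference, combine absolute errors in quadrature:
  (δm_1)² = 54.6;  (δm_2)² = 32.6
δm = √(87.2) = 9.34 g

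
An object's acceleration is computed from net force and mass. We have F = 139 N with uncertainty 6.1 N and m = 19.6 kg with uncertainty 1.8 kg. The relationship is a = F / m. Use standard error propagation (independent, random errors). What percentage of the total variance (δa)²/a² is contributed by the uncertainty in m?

81.4%

(δa/a)² = (1·δF/F)² + (-1·δm/m)²
  F term: (1×0.0439)² = 0.00193
  m term: (-1×0.0918)² = 0.00843
Total = 0.0104. Share from m = 0.00843/0.0104 = 0.814.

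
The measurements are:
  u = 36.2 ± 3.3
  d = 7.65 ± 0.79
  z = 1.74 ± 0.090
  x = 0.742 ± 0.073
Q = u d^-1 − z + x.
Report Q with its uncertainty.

Let p = u·d^-1 = 4.73. δp/p = √((1·δu/u)² + (-1·δd/d)²) = √(0.00831 + 0.0107) = 0.138, so δp = 0.652.
Q = p − z + x: δQ = √(δp² + δz² + δx²) = √(0.425 + 0.00810 + 0.00533) = 0.662
Q = 3.73.

3.73 ± 0.662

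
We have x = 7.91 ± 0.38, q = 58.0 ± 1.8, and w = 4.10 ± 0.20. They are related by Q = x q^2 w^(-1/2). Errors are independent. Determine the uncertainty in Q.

Relative error in a monomial: (δQ/Q)² = Σ (nᵢ · δxᵢ/xᵢ)².
  (1·δx/x)² = (1×0.0480)² = 0.00231;  (2·δq/q)² = (2×0.0310)² = 0.00385;  (−½·δw/w)² = (-0.5×0.0488)² = 0.000595
δQ/Q = √(0.00676) = 0.0822
Q = 13100, so δQ = 0.0822 × 13100 = 1080.

1080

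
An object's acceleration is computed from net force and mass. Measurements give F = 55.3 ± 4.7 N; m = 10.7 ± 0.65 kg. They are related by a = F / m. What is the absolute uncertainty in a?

For a monomial a ∝ F, m^-1, fractional errors add in quadrature:
  (1·δF/F)² = (1×0.0850)² = 0.00722;  (-1·δm/m)² = (-1×0.0607)² = 0.00369
δa/a = √(0.0109) = 0.104
a = 5.17 m/s^2, so δa = 0.104 × 5.17 = 0.540 m/s^2.

0.540 m/s^2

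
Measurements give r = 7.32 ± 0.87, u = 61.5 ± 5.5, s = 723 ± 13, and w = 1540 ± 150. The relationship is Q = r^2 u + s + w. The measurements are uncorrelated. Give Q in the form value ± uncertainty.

5560 ± 850

Let p = r^2·u = 3300. δp/p = √((2·δr/r)² + (1·δu/u)²) = √(0.0565 + 0.00800) = 0.254, so δp = 837.
Q = p + s + w: δQ = √(δp² + δs² + δw²) = √(7e+05 + 169 + 22500) = 850
Q = 5560.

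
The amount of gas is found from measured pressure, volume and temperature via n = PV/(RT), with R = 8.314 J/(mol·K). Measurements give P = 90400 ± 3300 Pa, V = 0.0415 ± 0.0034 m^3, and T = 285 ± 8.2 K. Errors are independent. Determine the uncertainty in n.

0.149 mol

Relative error in a monomial: (δn/n)² = Σ (nᵢ · δxᵢ/xᵢ)².
  (1·δP/P)² = (1×0.0365)² = 0.00133;  (1·δV/V)² = (1×0.0819)² = 0.00671;  (-1·δT/T)² = (-1×0.0288)² = 0.000828
δn/n = √(0.00887) = 0.0942
n = 1.58 mol, so δn = 0.0942 × 1.58 = 0.149 mol.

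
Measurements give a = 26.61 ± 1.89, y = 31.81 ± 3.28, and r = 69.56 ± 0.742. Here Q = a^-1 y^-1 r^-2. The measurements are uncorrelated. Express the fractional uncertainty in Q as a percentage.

12.7%

For a monomial Q ∝ a^-1, y^-1, r^-2, fractional errors add in quadrature:
  (-1·δa/a)² = (-1×0.0710)² = 0.00504;  (-1·δy/y)² = (-1×0.103)² = 0.0106;  (-2·δr/r)² = (-2×0.0107)² = 0.000455
δQ/Q = √(0.0161) = 0.127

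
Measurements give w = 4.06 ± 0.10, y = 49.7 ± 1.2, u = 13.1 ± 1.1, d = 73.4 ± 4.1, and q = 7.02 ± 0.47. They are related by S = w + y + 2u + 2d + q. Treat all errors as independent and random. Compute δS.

8.59

S is a linear combination, so absolute uncertainties add in quadrature:
  (δw)² = 0.0100;  (δy)² = 1.44;  (2·δu)² = 4.84;  (2·δd)² = 67.2;  (δq)² = 0.221
δS = √(73.8) = 8.59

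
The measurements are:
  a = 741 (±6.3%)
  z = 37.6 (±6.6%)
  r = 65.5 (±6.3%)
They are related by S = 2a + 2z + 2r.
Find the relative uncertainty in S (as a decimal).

0.0556

Each term contributes (cᵢ δxᵢ)² to (δS)²:
  (2·δa)² = 8720;  (2·δz)² = 24.6;  (2·δr)² = 68.1
δS = √(8810) = 93.9
S = 1690, so δS/S = 93.9/1690 = 0.0556.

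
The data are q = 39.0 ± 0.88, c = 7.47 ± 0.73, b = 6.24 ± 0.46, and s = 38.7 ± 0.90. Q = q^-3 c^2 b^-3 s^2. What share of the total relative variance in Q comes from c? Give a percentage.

40.7%

(δQ/Q)² = (-3·δq/q)² + (2·δc/c)² + (-3·δb/b)² + (2·δs/s)²
  q term: (-3×0.0226)² = 0.00458
  c term: (2×0.0977)² = 0.0382
  b term: (-3×0.0737)² = 0.0489
  s term: (2×0.0233)² = 0.00216
Total = 0.0939. Share from c = 0.0382/0.0939 = 0.407.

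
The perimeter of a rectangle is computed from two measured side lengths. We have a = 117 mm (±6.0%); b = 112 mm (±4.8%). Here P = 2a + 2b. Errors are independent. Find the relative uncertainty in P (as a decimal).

P is a linear combination, so absolute uncertainties add in quadrature:
  (2·δa)² = 197;  (2·δb)² = 116
δP = √(313) = 17.7 mm
P = 458 mm, so δP/P = 17.7/458 = 0.0386.

0.0386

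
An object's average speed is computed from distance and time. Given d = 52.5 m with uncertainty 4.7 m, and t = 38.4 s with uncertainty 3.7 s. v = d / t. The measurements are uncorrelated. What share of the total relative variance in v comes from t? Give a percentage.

(δv/v)² = (1·δd/d)² + (-1·δt/t)²
  d term: (1×0.0895)² = 0.00801
  t term: (-1×0.0964)² = 0.00928
Total = 0.0173. Share from t = 0.00928/0.0173 = 0.537.

53.7%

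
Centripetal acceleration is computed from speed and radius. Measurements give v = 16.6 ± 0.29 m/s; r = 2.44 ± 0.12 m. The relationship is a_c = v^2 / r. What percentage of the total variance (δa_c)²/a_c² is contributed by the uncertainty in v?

33.5%

(δa_c/a_c)² = (2·δv/v)² + (-1·δr/r)²
  v term: (2×0.0175)² = 0.00122
  r term: (-1×0.0492)² = 0.00242
Total = 0.00364. Share from v = 0.00122/0.00364 = 0.335.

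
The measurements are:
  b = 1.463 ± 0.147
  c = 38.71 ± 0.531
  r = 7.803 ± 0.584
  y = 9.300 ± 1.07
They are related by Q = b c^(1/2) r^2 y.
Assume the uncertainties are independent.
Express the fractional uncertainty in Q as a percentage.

21.4%

Q is a product of powers, so relative uncertainties combine in quadrature:
  (1·δb/b)² = (1×0.100)² = 0.0101;  (½·δc/c)² = (0.5×0.0137)² = 4.7e-05;  (2·δr/r)² = (2×0.0748)² = 0.0224;  (1·δy/y)² = (1×0.115)² = 0.0132
δQ/Q = √(0.0458) = 0.214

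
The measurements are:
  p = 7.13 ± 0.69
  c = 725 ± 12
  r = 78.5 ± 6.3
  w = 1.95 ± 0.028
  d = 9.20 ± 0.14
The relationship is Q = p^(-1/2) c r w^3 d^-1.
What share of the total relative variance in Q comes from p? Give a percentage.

(δQ/Q)² = (−½·δp/p)² + (1·δc/c)² + (1·δr/r)² + (3·δw/w)² + (-1·δd/d)²
  p term: (-0.5×0.0968)² = 0.00234
  c term: (1×0.0166)² = 0.000274
  r term: (1×0.0803)² = 0.00644
  w term: (3×0.0144)² = 0.00186
  d term: (-1×0.0152)² = 0.000232
Total = 0.0111. Share from p = 0.00234/0.0111 = 0.210.

21.0%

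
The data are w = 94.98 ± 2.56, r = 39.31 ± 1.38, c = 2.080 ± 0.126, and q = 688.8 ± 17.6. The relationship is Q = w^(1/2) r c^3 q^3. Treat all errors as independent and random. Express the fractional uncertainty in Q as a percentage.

Products/powers → add relative errors in quadrature, weighted by exponent:
  (½·δw/w)² = (0.5×0.0270)² = 0.000182;  (1·δr/r)² = (1×0.0351)² = 0.00123;  (3·δc/c)² = (3×0.0606)² = 0.0330;  (3·δq/q)² = (3×0.0256)² = 0.00588
δQ/Q = √(0.0403) = 0.201

20.1%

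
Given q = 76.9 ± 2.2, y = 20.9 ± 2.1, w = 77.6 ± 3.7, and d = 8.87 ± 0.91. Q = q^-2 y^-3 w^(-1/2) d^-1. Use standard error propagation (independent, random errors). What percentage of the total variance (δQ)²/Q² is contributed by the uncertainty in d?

(δQ/Q)² = (-2·δq/q)² + (-3·δy/y)² + (−½·δw/w)² + (-1·δd/d)²
  q term: (-2×0.0286)² = 0.00327
  y term: (-3×0.100)² = 0.0909
  w term: (-0.5×0.0477)² = 0.000568
  d term: (-1×0.103)² = 0.0105
Total = 0.105. Share from d = 0.0105/0.105 = 0.100.

10.0%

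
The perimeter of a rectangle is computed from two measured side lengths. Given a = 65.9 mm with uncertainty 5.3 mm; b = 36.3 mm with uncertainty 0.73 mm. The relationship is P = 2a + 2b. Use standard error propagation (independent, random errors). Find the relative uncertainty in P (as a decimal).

Each term contributes (cᵢ δxᵢ)² to (δP)²:
  (2·δa)² = 112;  (2·δb)² = 2.13
δP = √(114) = 10.7 mm
P = 204 mm, so δP/P = 10.7/204 = 0.0523.

0.0523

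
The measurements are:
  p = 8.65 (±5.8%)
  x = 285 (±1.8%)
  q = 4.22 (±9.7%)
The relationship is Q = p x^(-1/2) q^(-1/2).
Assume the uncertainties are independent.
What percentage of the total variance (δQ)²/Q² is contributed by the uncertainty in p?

(δQ/Q)² = (1·δp/p)² + (−½·δx/x)² + (−½·δq/q)²
  p term: (1×0.0580)² = 0.00336
  x term: (-0.5×0.0180)² = 8.1e-05
  q term: (-0.5×0.0970)² = 0.00235
Total = 0.00580. Share from p = 0.00336/0.00580 = 0.580.

58.0%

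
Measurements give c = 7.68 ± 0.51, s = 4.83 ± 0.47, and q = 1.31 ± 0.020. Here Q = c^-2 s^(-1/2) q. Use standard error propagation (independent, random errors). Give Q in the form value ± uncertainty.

Products/powers → add relative errors in quadrature, weighted by exponent:
  (-2·δc/c)² = (-2×0.0664)² = 0.0176;  (−½·δs/s)² = (-0.5×0.0973)² = 0.00237;  (1·δq/q)² = (1×0.0153)² = 0.000233
δQ/Q = √(0.0202) = 0.142
Q = 0.0101, so δQ = 0.142 × 0.0101 = 0.00144.

0.0101 ± 0.00144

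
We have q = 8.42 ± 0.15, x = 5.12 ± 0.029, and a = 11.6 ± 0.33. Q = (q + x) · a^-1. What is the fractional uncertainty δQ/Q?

Let u = q + x = 13.5. δu = √(δq² + δx²) = √(0.0225 + 0.000841) = 0.153, so δu/u = 0.0113.
Q is then a monomial in u, a:
δQ/Q = √((δu/u)² + (-1·δa/a)²) = √(0.000127 + 0.000809) = 0.0306

0.0306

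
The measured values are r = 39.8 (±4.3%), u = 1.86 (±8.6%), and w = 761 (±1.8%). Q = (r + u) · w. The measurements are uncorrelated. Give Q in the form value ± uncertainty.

31700 ± 1430

Let h = r + u = 41.7. δh = √(δr² + δu²) = √(2.93 + 0.0256) = 1.72, so δh/h = 0.0413.
Q is then a monomial in h, w:
δQ/Q = √((δh/h)² + (1·δw/w)²) = √(0.00170 + 0.000324) = 0.0450
Q = 31700, so δQ = 0.0450 × 31700 = 1430.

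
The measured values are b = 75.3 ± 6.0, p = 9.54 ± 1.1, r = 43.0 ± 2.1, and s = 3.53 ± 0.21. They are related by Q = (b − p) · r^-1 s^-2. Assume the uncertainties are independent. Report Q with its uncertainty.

Let u = b − p = 65.8. δu = √(δb² + δp²) = √(36.0 + 1.21) = 6.10, so δu/u = 0.0928.
Q is then a monomial in u, r, s:
δQ/Q = √((δu/u)² + (-1·δr/r)² + (-2·δs/s)²) = √(0.00860 + 0.00239 + 0.0142) = 0.159
Q = 0.123, so δQ = 0.159 × 0.123 = 0.0195.

0.123 ± 0.0195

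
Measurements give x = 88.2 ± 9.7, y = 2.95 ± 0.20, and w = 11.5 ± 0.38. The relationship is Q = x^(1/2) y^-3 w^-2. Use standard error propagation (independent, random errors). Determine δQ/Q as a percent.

Products/powers → add relative errors in quadrature, weighted by exponent:
  (½·δx/x)² = (0.5×0.110)² = 0.00302;  (-3·δy/y)² = (-3×0.0678)² = 0.0414;  (-2·δw/w)² = (-2×0.0330)² = 0.00437
δQ/Q = √(0.0488) = 0.221

22.1%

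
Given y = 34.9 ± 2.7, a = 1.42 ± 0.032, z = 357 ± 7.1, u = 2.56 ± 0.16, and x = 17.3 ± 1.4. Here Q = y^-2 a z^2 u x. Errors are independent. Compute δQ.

1260

Each factor contributes (exponent × relative error)² to (δQ/Q)²:
  (-2·δy/y)² = (-2×0.0774)² = 0.0239;  (1·δa/a)² = (1×0.0225)² = 0.000508;  (2·δz/z)² = (2×0.0199)² = 0.00158;  (1·δu/u)² = (1×0.0625)² = 0.00391;  (1·δx/x)² = (1×0.0809)² = 0.00655
δQ/Q = √(0.0365) = 0.191
Q = 6580, so δQ = 0.191 × 6580 = 1260.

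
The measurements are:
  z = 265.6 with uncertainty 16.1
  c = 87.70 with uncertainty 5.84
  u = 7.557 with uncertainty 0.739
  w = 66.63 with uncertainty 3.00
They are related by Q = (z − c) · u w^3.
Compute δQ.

7.66e+07

Let h = z − c = 177.9. δh = √(δz² + δc²) = √(259 + 34.1) = 17.1, so δh/h = 0.0963.
Q is then a monomial in h, u, w:
δQ/Q = √((δh/h)² + (1·δu/u)² + (3·δw/w)²) = √(0.00927 + 0.00956 + 0.0182) = 0.193
Q = 3.977e+08, so δQ = 0.193 × 3.977e+08 = 7.66e+07.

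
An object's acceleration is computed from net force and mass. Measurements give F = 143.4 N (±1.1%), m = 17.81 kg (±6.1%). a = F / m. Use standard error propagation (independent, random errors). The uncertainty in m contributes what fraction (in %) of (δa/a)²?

(δa/a)² = (1·δF/F)² + (-1·δm/m)²
  F term: (1×0.0110)² = 0.000121
  m term: (-1×0.0610)² = 0.00372
Total = 0.00384. Share from m = 0.00372/0.00384 = 0.969.

96.9%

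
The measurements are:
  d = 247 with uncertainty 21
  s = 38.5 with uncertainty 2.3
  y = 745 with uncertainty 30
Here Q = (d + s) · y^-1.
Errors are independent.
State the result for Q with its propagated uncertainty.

0.383 ± 0.0323

Let u = d + s = 286. δu = √(δd² + δs²) = √(441 + 5.29) = 21.1, so δu/u = 0.0740.
Q is then a monomial in u, y:
δQ/Q = √((δu/u)² + (-1·δy/y)²) = √(0.00548 + 0.00162) = 0.0842
Q = 0.383, so δQ = 0.0842 × 0.383 = 0.0323.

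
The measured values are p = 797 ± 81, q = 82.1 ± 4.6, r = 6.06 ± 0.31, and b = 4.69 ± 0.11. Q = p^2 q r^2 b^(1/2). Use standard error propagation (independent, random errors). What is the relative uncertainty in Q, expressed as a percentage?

Each factor contributes (exponent × relative error)² to (δQ/Q)²:
  (2·δp/p)² = (2×0.102)² = 0.0413;  (1·δq/q)² = (1×0.0560)² = 0.00314;  (2·δr/r)² = (2×0.0512)² = 0.0105;  (½·δb/b)² = (0.5×0.0235)² = 0.000138
δQ/Q = √(0.0551) = 0.235

23.5%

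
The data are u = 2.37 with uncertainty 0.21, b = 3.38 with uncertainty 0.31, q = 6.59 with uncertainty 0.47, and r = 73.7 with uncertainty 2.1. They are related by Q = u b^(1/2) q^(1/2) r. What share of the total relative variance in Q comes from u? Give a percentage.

65.2%

(δQ/Q)² = (1·δu/u)² + (½·δb/b)² + (½·δq/q)² + (1·δr/r)²
  u term: (1×0.0886)² = 0.00785
  b term: (0.5×0.0917)² = 0.00210
  q term: (0.5×0.0713)² = 0.00127
  r term: (1×0.0285)² = 0.000812
Total = 0.0120. Share from u = 0.00785/0.0120 = 0.652.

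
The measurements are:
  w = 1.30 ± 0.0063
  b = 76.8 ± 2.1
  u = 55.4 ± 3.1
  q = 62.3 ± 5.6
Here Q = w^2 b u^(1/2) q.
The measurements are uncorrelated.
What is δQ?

5930

Relative error in a monomial: (δQ/Q)² = Σ (nᵢ · δxᵢ/xᵢ)².
  (2·δw/w)² = (2×0.00485)² = 9.39e-05;  (1·δb/b)² = (1×0.0273)² = 0.000748;  (½·δu/u)² = (0.5×0.0560)² = 0.000783;  (1·δq/q)² = (1×0.0899)² = 0.00808
δQ/Q = √(0.00970) = 0.0985
Q = 60200, so δQ = 0.0985 × 60200 = 5930.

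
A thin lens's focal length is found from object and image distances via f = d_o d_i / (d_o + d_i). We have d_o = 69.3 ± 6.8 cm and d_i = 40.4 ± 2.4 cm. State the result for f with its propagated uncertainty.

∂f/∂d_o = (d_i/(d_o+d_i))² = 0.136;  ∂f/∂d_i = (d_o/(d_o+d_i))² = 0.399
δf = √((∂f/∂d_o · δd_o)² + (∂f/∂d_i · δd_i)²) = √(0.851 + 0.917) = 1.33 cm
f = 25.5 cm.

25.5 ± 1.33 cm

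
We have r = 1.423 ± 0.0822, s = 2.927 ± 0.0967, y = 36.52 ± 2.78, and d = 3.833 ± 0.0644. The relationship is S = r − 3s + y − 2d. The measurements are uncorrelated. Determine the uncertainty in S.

2.80

S is a linear combination, so absolute uncertainties add in quadrature:
  (δr)² = 0.00676;  (3·δs)² = 0.0842;  (δy)² = 7.73;  (2·δd)² = 0.0166
δS = √(7.84) = 2.80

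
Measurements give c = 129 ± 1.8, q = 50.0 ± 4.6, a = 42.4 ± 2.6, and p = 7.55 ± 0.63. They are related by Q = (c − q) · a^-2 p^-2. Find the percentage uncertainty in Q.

Let u = c − q = 79.0. δu = √(δc² + δq²) = √(3.24 + 21.2) = 4.94, so δu/u = 0.0625.
Q is then a monomial in u, a, p:
δQ/Q = √((δu/u)² + (-2·δa/a)² + (-2·δp/p)²) = √(0.00391 + 0.0150 + 0.0279) = 0.216

21.6%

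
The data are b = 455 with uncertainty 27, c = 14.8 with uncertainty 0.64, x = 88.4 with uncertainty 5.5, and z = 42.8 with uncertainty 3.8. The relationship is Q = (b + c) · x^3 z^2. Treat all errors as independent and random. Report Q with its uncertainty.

(5.95 ± 1.57) × 10^11

Let u = b + c = 470. δu = √(δb² + δc²) = √(729 + 0.410) = 27.0, so δu/u = 0.0575.
Q is then a monomial in u, x, z:
δQ/Q = √((δu/u)² + (3·δx/x)² + (2·δz/z)²) = √(0.00330 + 0.0348 + 0.0315) = 0.264
Q = 5.95e+11, so δQ = 0.264 × 5.95e+11 = 1.57e+11.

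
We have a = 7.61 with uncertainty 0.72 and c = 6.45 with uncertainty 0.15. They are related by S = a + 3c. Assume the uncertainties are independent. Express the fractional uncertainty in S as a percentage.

3.15%

Sums and differences: (δS)² = Σ (cᵢ δxᵢ)².
  (δa)² = 0.518;  (3·δc)² = 0.202
δS = √(0.721) = 0.849
S = 27.0, so δS/S = 0.849/27.0 = 0.0315.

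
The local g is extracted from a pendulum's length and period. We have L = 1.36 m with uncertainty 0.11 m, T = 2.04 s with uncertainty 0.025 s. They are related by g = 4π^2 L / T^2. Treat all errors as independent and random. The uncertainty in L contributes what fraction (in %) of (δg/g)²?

91.6%

(δg/g)² = (1·δL/L)² + (-2·δT/T)²
  L term: (1×0.0809)² = 0.00654
  T term: (-2×0.0123)² = 0.000601
Total = 0.00714. Share from L = 0.00654/0.00714 = 0.916.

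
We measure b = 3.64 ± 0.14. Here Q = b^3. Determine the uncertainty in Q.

5.56

Q ∝ b^3, so δQ/Q = |3| · δb/b = 3 × 0.0385 = 0.115.
Q = 48.2, so δQ = 0.115 × 48.2 = 5.56.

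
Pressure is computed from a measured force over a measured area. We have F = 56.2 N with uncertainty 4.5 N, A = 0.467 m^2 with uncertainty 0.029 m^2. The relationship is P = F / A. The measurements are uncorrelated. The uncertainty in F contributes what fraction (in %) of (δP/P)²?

(δP/P)² = (1·δF/F)² + (-1·δA/A)²
  F term: (1×0.0801)² = 0.00641
  A term: (-1×0.0621)² = 0.00386
Total = 0.0103. Share from F = 0.00641/0.0103 = 0.624.

62.4%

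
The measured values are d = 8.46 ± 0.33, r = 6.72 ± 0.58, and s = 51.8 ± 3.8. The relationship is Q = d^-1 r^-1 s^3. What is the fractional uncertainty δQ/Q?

Products/powers → add relative errors in quadrature, weighted by exponent:
  (-1·δd/d)² = (-1×0.0390)² = 0.00152;  (-1·δr/r)² = (-1×0.0863)² = 0.00745;  (3·δs/s)² = (3×0.0734)² = 0.0484
δQ/Q = √(0.0574) = 0.240

0.240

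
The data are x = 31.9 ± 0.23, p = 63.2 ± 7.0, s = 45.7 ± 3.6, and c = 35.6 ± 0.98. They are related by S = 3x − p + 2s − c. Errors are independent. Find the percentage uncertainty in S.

11.5%

Absolute uncertainties add in quadrature for a linear combination:
  (3·δx)² = 0.476;  (δp)² = 49.0;  (2·δs)² = 51.8;  (δc)² = 0.960
δS = √(102) = 10.1
S = 88.3, so δS/S = 10.1/88.3 = 0.115.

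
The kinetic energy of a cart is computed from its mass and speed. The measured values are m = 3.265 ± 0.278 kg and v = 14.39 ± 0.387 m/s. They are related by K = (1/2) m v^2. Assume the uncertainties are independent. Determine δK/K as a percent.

For a monomial K ∝ m, v^2, fractional errors add in quadrature:
  (1·δm/m)² = (1×0.0851)² = 0.00725;  (2·δv/v)² = (2×0.0269)² = 0.00289
δK/K = √(0.0101) = 0.101

10.1%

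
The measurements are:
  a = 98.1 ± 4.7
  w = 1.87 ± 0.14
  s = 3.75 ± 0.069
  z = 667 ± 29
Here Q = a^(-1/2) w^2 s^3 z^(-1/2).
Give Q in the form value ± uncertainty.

0.721 ± 0.117

Since Q is a product/quotient, work with relative uncertainties:
  (−½·δa/a)² = (-0.5×0.0479)² = 0.000574;  (2·δw/w)² = (2×0.0749)² = 0.0224;  (3·δs/s)² = (3×0.0184)² = 0.00305;  (−½·δz/z)² = (-0.5×0.0435)² = 0.000473
δQ/Q = √(0.0265) = 0.163
Q = 0.721, so δQ = 0.163 × 0.721 = 0.117.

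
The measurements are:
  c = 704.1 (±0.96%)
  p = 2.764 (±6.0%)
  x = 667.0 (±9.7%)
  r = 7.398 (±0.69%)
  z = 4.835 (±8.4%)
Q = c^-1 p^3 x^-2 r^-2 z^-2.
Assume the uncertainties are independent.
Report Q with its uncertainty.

(5.269 ± 1.65) × 10^-11

Products/powers → add relative errors in quadrature, weighted by exponent:
  (-1·δc/c)² = (-1×0.00960)² = 9.22e-05;  (3·δp/p)² = (3×0.0600)² = 0.0324;  (-2·δx/x)² = (-2×0.0970)² = 0.0376;  (-2·δr/r)² = (-2×0.00690)² = 0.000190;  (-2·δz/z)² = (-2×0.0840)² = 0.0282
δQ/Q = √(0.0985) = 0.314
Q = 5.269e-11, so δQ = 0.314 × 5.269e-11 = 1.65e-11.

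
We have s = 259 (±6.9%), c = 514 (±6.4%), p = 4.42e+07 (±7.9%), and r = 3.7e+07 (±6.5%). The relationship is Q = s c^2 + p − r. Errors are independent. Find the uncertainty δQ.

Let w = s·c^2 = 6.84e+07. δw/w = √((1·δs/s)² + (2·δc/c)²) = √(0.00476 + 0.0164) = 0.145, so δw = 9.95e+06.
Q = w + p − r: δQ = √(δw² + δp² + δr²) = √(9.9e+13 + 1.22e+13 + 5.78e+12) = 1.08e+07

1.08e+07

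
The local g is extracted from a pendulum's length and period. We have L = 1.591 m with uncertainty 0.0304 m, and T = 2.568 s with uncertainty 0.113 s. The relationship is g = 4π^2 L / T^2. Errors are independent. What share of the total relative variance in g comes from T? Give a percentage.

95.5%

(δg/g)² = (1·δL/L)² + (-2·δT/T)²
  L term: (1×0.0191)² = 0.000365
  T term: (-2×0.0440)² = 0.00775
Total = 0.00811. Share from T = 0.00775/0.00811 = 0.955.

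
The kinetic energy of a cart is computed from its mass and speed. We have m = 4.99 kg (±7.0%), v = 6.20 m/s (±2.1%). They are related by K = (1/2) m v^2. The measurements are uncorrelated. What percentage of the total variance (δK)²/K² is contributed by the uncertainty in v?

26.5%

(δK/K)² = (1·δm/m)² + (2·δv/v)²
  m term: (1×0.0700)² = 0.00490
  v term: (2×0.0210)² = 0.00176
Total = 0.00666. Share from v = 0.00176/0.00666 = 0.265.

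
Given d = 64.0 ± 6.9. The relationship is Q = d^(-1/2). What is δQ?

0.00674

Q is a product of powers, so relative uncertainties combine in quadrature:
  (−½·δd/d)² = (-0.5×0.108)² = 0.00291
δQ/Q = √(0.00291) = 0.0539
Q = 0.125, so δQ = 0.0539 × 0.125 = 0.00674.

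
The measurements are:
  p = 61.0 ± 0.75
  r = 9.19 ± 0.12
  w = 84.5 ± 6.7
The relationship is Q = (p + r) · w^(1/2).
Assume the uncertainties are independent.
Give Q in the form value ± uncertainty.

645 ± 26.5

Let u = p + r = 70.2. δu = √(δp² + δr²) = √(0.562 + 0.0144) = 0.760, so δu/u = 0.0108.
Q is then a monomial in u, w:
δQ/Q = √((δu/u)² + (½·δw/w)²) = √(0.000117 + 0.00157) = 0.0411
Q = 645, so δQ = 0.0411 × 645 = 26.5.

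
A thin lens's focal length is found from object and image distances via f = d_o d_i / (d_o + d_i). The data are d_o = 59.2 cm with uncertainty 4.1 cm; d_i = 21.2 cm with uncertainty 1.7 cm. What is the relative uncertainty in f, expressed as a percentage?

∂f/∂d_o = (d_i/(d_o+d_i))² = 0.0695;  ∂f/∂d_i = (d_o/(d_o+d_i))² = 0.542
δf = √((∂f/∂d_o · δd_o)² + (∂f/∂d_i · δd_i)²) = √(0.0813 + 0.849) = 0.965 cm
f = 15.6 cm, so δf/f = 0.965/15.6 = 0.0618.

6.18%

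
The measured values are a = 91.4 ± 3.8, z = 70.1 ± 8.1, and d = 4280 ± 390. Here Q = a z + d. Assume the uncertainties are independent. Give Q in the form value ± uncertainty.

Let p = a·z = 6410. δp/p = √((1·δa/a)² + (1·δz/z)²) = √(0.00173 + 0.0134) = 0.123, so δp = 787.
Q = p + d: δQ = √(δp² + δd²) = √(6.19e+05 + 1.52e+05) = 878
Q = 10700.

10700 ± 878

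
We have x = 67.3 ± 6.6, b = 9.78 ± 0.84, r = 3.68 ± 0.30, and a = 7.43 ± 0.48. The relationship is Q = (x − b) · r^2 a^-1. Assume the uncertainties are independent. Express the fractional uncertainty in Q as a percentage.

21.0%

Let u = x − b = 57.5. δu = √(δx² + δb²) = √(43.6 + 0.706) = 6.65, so δu/u = 0.116.
Q is then a monomial in u, r, a:
δQ/Q = √((δu/u)² + (2·δr/r)² + (-1·δa/a)²) = √(0.0134 + 0.0266 + 0.00417) = 0.210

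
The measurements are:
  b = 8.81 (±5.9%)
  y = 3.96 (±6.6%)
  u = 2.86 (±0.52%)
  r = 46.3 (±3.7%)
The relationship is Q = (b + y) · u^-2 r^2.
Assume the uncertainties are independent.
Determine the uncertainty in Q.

Let w = b + y = 12.8. δw = √(δb² + δy²) = √(0.270 + 0.0683) = 0.582, so δw/w = 0.0456.
Q is then a monomial in w, u, r:
δQ/Q = √((δw/w)² + (-2·δu/u)² + (2·δr/r)²) = √(0.00208 + 0.000108 + 0.00548) = 0.0875
Q = 3350, so δQ = 0.0875 × 3350 = 293.

293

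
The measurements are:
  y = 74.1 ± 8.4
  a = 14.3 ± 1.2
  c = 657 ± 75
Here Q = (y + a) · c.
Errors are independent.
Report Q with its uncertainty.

58100 ± 8660

Let u = y + a = 88.4. δu = √(δy² + δa²) = √(70.6 + 1.44) = 8.49, so δu/u = 0.0960.
Q is then a monomial in u, c:
δQ/Q = √((δu/u)² + (1·δc/c)²) = √(0.00921 + 0.0130) = 0.149
Q = 58100, so δQ = 0.149 × 58100 = 8660.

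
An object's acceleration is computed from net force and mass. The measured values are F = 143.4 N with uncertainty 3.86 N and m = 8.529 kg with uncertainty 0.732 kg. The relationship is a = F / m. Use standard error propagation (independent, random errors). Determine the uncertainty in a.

Products/powers → add relative errors in quadrature, weighted by exponent:
  (1·δF/F)² = (1×0.0269)² = 0.000725;  (-1·δm/m)² = (-1×0.0858)² = 0.00737
δa/a = √(0.00809) = 0.0899
a = 16.81 m/s^2, so δa = 0.0899 × 16.81 = 1.51 m/s^2.

1.51 m/s^2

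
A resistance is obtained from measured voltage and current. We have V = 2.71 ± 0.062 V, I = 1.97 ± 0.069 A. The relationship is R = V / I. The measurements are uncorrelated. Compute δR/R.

0.0418

R is a product of powers, so relative uncertainties combine in quadrature:
  (1·δV/V)² = (1×0.0229)² = 0.000523;  (-1·δI/I)² = (-1×0.0350)² = 0.00123
δR/R = √(0.00175) = 0.0418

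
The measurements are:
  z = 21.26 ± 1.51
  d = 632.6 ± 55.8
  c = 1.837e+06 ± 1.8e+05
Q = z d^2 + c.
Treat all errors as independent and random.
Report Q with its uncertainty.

(1.034 ± 0.163) × 10^7

Let p = z·d^2 = 8.508e+06. δp/p = √((1·δz/z)² + (2·δd/d)²) = √(0.00504 + 0.0311) = 0.190, so δp = 1.62e+06.
Q = p + c: δQ = √(δp² + δc²) = √(2.62e+12 + 3.24e+10) = 1.63e+06
Q = 1.034e+07.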